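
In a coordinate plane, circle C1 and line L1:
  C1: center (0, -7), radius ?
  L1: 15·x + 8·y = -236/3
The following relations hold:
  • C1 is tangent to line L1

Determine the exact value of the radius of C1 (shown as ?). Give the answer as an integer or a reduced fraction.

1. [C1‖L1]  r_C1² − 16/9 = 0  ⇒  r_C1 = 4/3 (r>0 drops 1)

4/3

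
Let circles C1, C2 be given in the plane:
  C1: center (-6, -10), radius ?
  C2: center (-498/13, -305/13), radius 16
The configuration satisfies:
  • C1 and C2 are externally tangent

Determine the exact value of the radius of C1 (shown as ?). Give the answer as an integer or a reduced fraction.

1. [ext C1·C2]  r_C1² + 32r_C1 − 969 = 0  ⇒  r_C1 = 19 (r>0 drops 1)

19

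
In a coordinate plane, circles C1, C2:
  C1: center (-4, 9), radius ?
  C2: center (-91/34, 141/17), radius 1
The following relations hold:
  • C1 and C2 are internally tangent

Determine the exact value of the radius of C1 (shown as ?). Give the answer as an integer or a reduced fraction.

1. [int C1,C2]  r_C1² − 2r_C1 − 5/4 = 0  ⇒  r_C1 = 5/2 (r>0 drops 1)

5/2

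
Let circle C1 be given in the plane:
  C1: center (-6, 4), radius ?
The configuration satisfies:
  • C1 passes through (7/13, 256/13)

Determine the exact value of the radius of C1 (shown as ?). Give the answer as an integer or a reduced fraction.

1. [C1∋P]  r_C1² − 289 = 0  ⇒  r_C1 = 17 (r>0 drops 1)

17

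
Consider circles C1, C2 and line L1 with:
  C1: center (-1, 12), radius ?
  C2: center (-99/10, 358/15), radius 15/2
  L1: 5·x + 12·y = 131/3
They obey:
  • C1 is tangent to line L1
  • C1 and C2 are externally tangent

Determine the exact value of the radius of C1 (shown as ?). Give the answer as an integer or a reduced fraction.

22/3

1. [C1‖L1]  r_C1² − 484/9 = 0  ⇒  r_C1 = 22/3 (r>0 drops 1)
2. [ext C1·C2]  r_C1² + 15r_C1 − 1474/9 = 0  ⇒  r_C1 = 22/3 (r>0 drops 1)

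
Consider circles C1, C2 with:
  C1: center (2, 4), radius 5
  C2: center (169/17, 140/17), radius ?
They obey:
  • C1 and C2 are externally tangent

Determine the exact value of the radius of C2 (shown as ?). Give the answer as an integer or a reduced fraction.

4

1. [ext C1·C2]  r_C2² + 10r_C2 − 56 = 0  ⇒  r_C2 = 4 (r>0 drops 1)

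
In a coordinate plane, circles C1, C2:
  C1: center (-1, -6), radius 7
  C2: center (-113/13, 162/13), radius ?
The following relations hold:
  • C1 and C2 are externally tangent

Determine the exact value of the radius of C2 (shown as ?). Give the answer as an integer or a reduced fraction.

13

1. [ext C1·C2]  r_C2² + 14r_C2 − 351 = 0  ⇒  r_C2 = 13 (r>0 drops 1)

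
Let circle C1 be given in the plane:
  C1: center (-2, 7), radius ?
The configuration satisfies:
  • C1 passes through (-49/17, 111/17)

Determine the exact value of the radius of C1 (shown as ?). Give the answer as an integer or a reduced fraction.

1

1. [C1∋P]  r_C1² − 1 = 0  ⇒  r_C1 = 1 (r>0 drops 1)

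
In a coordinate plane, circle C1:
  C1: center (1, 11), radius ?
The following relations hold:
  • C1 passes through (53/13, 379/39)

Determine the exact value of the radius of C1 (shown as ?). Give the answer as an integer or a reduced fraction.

1. [C1∋P]  r_C1² − 100/9 = 0  ⇒  r_C1 = 10/3 (r>0 drops 1)

10/3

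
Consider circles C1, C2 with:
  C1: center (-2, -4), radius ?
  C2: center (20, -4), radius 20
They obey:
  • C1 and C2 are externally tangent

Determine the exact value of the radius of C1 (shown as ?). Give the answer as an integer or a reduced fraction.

1. [ext C1·C2]  r_C1² + 40r_C1 − 84 = 0  ⇒  r_C1 = 2 (r>0 drops 1)

2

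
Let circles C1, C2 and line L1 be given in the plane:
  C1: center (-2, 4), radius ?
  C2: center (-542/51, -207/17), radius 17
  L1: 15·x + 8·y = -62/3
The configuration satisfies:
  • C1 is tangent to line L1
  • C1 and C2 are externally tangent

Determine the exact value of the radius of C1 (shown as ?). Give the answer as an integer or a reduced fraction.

4/3

1. [C1‖L1]  r_C1² − 16/9 = 0  ⇒  r_C1 = 4/3 (r>0 drops 1)
2. [ext C1·C2]  r_C1² + 34r_C1 − 424/9 = 0  ⇒  r_C1 = 4/3 (r>0 drops 1)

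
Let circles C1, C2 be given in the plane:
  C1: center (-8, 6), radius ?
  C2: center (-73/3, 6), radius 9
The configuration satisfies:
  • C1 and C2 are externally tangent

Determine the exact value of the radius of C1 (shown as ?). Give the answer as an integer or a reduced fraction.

1. [ext C1·C2]  r_C1² + 18r_C1 − 1672/9 = 0  ⇒  r_C1 = 22/3 (r>0 drops 1)

22/3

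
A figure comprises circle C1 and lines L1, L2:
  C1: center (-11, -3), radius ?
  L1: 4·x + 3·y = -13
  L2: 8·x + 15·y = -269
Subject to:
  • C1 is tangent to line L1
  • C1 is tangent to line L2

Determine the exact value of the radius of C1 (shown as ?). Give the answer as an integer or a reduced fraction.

1. [C1‖L1]  r_C1² − 64 = 0  ⇒  r_C1 = 8 (r>0 drops 1)
2. [C1‖L2]  r_C1² − 64 = 0  ⇒  r_C1 = 8 (r>0 drops 1)

8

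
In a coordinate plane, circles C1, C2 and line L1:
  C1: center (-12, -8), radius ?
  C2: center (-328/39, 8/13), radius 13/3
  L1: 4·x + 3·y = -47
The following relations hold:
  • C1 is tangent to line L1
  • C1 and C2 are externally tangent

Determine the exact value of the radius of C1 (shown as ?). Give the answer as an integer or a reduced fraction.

1. [C1‖L1]  r_C1² − 25 = 0  ⇒  r_C1 = 5 (r>0 drops 1)
2. [ext C1·C2]  r_C1² + (26/3)r_C1 − 205/3 = 0  ⇒  r_C1 = 5 (r>0 drops 1)

5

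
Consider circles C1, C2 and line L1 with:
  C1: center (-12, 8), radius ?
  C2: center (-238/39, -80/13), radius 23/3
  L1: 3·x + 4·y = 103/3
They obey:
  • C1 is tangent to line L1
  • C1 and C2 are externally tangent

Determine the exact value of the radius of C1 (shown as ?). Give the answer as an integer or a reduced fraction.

23/3

1. [C1‖L1]  r_C1² − 529/9 = 0  ⇒  r_C1 = 23/3 (r>0 drops 1)
2. [ext C1·C2]  r_C1² + (46/3)r_C1 − 529/3 = 0  ⇒  r_C1 = 23/3 (r>0 drops 1)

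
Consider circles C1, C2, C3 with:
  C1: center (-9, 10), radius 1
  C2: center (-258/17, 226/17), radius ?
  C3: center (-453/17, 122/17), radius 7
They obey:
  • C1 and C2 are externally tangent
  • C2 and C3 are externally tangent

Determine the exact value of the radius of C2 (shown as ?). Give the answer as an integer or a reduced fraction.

6

1. [ext C1·C2]  r_C2² + 2r_C2 − 48 = 0  ⇒  r_C2 = 6 (r>0 drops 1)
2. [ext C2·C3]  r_C2² + 14r_C2 − 120 = 0  ⇒  r_C2 = 6 (r>0 drops 1)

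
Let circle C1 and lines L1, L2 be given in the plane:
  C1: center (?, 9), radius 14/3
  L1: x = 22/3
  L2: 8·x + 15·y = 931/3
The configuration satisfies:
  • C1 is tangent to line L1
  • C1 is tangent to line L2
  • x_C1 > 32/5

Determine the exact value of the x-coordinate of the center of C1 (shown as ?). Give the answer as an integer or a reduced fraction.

1. [C1‖L1]  x_C1² − (44/3)x_C1 + 32 = 0  ⇒  x_C1 = 8/3 or 12
2. [C1‖L2]  x_C1² − (263/6)x_C1 + 382 = 0  ⇒  x_C1 = 12 or 191/6

12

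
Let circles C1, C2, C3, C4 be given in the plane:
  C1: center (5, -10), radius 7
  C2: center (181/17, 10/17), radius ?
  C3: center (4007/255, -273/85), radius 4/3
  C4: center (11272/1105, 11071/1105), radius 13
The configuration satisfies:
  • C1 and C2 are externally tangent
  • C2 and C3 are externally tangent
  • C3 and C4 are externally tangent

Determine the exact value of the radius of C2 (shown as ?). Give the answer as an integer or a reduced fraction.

5

1. [ext C1·C2]  r_C2² + 14r_C2 − 95 = 0  ⇒  r_C2 = 5 (r>0 drops 1)
2. [ext C2·C3]  r_C2² + (8/3)r_C2 − 115/3 = 0  ⇒  r_C2 = 5 (r>0 drops 1)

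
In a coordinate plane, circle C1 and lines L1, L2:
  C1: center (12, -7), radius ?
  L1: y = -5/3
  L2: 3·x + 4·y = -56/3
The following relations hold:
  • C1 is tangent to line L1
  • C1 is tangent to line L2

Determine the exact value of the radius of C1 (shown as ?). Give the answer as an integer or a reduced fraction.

1. [C1‖L1]  r_C1² − 256/9 = 0  ⇒  r_C1 = 16/3 (r>0 drops 1)
2. [C1‖L2]  r_C1² − 256/9 = 0  ⇒  r_C1 = 16/3 (r>0 drops 1)

16/3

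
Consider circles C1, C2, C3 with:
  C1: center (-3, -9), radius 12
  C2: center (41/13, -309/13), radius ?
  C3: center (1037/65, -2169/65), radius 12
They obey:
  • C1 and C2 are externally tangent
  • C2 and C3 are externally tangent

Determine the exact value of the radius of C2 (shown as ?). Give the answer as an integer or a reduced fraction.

1. [ext C1·C2]  r_C2² + 24r_C2 − 112 = 0  ⇒  r_C2 = 4 (r>0 drops 1)
2. [ext C2·C3]  r_C2² + 24r_C2 − 112 = 0  ⇒  r_C2 = 4 (r>0 drops 1)

4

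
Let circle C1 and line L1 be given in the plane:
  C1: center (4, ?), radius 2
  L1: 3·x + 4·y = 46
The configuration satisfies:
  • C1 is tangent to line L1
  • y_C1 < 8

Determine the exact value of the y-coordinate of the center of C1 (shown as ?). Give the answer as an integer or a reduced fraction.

6

1. [C1‖L1]  y_C1² − 17y_C1 + 66 = 0  ⇒  y_C1 = 6 or 11
2. given y_C1 < 8: keep 6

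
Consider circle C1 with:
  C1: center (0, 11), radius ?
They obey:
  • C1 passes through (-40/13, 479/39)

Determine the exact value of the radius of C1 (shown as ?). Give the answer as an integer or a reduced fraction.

10/3

1. [C1∋P]  r_C1² − 100/9 = 0  ⇒  r_C1 = 10/3 (r>0 drops 1)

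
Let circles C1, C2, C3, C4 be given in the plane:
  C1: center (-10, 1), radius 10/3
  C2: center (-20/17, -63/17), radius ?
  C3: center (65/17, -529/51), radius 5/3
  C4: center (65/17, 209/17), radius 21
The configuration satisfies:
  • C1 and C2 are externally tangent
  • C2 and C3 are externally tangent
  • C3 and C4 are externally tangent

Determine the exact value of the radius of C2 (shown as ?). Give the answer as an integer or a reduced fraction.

20/3

1. [ext C1·C2]  r_C2² + (20/3)r_C2 − 800/9 = 0  ⇒  r_C2 = 20/3 (r>0 drops 1)
2. [ext C2·C3]  r_C2² + (10/3)r_C2 − 200/3 = 0  ⇒  r_C2 = 20/3 (r>0 drops 1)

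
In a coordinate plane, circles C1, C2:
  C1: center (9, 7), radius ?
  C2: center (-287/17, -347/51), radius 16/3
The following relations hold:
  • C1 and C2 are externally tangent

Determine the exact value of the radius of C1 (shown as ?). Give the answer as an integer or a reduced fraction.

24

1. [ext C1·C2]  r_C1² + (32/3)r_C1 − 832 = 0  ⇒  r_C1 = 24 (r>0 drops 1)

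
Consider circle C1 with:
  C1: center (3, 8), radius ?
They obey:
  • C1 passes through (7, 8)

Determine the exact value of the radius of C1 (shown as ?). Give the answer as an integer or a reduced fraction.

4

1. [C1∋P]  r_C1² − 16 = 0  ⇒  r_C1 = 4 (r>0 drops 1)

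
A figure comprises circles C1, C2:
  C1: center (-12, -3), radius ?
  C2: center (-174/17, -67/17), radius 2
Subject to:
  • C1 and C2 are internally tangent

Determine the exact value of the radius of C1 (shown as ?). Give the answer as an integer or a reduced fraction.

1. [int C1,C2]  r_C1² − 4r_C1 = 0  ⇒  r_C1 = 4 (r>0 drops 1)

4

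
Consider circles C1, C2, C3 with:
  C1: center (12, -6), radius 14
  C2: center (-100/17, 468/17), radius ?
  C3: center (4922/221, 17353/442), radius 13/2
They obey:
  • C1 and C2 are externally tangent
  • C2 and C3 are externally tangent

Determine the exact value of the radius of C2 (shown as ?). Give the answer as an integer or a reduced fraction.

1. [ext C1·C2]  r_C2² + 28r_C2 − 1248 = 0  ⇒  r_C2 = 24 (r>0 drops 1)
2. [ext C2·C3]  r_C2² + 13r_C2 − 888 = 0  ⇒  r_C2 = 24 (r>0 drops 1)

24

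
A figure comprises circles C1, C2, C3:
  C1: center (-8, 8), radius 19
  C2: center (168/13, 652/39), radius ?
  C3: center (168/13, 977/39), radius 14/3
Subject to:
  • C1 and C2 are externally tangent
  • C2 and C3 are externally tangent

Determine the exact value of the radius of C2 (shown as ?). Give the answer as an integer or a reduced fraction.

1. [ext C1·C2]  r_C2² + 38r_C2 − 1375/9 = 0  ⇒  r_C2 = 11/3 (r>0 drops 1)
2. [ext C2·C3]  r_C2² + (28/3)r_C2 − 143/3 = 0  ⇒  r_C2 = 11/3 (r>0 drops 1)

11/3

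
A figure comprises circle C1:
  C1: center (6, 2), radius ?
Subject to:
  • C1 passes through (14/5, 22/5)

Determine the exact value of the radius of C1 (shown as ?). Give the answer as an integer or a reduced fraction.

1. [C1∋P]  r_C1² − 16 = 0  ⇒  r_C1 = 4 (r>0 drops 1)

4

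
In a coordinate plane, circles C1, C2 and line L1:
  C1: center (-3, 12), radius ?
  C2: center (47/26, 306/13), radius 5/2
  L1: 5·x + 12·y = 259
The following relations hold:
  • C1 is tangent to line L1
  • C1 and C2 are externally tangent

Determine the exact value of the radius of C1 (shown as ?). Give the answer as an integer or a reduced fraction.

1. [C1‖L1]  r_C1² − 100 = 0  ⇒  r_C1 = 10 (r>0 drops 1)
2. [ext C1·C2]  r_C1² + 5r_C1 − 150 = 0  ⇒  r_C1 = 10 (r>0 drops 1)

10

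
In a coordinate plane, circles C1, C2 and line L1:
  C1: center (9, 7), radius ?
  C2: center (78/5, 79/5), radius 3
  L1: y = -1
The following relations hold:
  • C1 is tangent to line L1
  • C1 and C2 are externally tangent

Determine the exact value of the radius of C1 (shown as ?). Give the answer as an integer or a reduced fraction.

1. [C1‖L1]  r_C1² − 64 = 0  ⇒  r_C1 = 8 (r>0 drops 1)
2. [ext C1·C2]  r_C1² + 6r_C1 − 112 = 0  ⇒  r_C1 = 8 (r>0 drops 1)

8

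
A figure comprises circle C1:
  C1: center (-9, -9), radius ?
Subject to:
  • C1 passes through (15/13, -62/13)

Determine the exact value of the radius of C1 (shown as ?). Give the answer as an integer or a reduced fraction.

11

1. [C1∋P]  r_C1² − 121 = 0  ⇒  r_C1 = 11 (r>0 drops 1)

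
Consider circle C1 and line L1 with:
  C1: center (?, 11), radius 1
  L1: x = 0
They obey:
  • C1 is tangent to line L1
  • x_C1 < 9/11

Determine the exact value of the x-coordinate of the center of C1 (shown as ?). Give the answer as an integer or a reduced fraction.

1. [C1‖L1]  x_C1² − 1 = 0  ⇒  x_C1 = -1 or 1
2. given x_C1 < 9/11: keep -1

-1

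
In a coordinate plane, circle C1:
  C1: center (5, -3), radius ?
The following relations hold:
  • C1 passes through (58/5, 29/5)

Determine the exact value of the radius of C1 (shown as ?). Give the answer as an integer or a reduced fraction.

11

1. [C1∋P]  r_C1² − 121 = 0  ⇒  r_C1 = 11 (r>0 drops 1)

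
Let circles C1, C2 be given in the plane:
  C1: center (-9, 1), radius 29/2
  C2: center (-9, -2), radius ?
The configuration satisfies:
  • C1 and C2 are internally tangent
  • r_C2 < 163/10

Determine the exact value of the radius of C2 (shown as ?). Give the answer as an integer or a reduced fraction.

1. [int C1,C2]  r_C2² − 29r_C2 + 805/4 = 0  ⇒  r_C2 = 23/2 or 35/2
2. given r_C2 < 163/10: keep 23/2

23/2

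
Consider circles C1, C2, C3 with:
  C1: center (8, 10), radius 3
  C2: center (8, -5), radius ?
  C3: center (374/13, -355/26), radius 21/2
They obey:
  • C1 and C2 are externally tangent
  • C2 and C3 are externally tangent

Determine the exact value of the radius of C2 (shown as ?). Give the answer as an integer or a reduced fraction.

1. [ext C1·C2]  r_C2² + 6r_C2 − 216 = 0  ⇒  r_C2 = 12 (r>0 drops 1)
2. [ext C2·C3]  r_C2² + 21r_C2 − 396 = 0  ⇒  r_C2 = 12 (r>0 drops 1)

12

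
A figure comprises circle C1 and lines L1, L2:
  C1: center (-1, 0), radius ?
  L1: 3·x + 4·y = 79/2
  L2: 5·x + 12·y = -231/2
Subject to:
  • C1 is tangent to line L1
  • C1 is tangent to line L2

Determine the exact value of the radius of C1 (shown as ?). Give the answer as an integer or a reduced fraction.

17/2

1. [C1‖L1]  r_C1² − 289/4 = 0  ⇒  r_C1 = 17/2 (r>0 drops 1)
2. [C1‖L2]  r_C1² − 289/4 = 0  ⇒  r_C1 = 17/2 (r>0 drops 1)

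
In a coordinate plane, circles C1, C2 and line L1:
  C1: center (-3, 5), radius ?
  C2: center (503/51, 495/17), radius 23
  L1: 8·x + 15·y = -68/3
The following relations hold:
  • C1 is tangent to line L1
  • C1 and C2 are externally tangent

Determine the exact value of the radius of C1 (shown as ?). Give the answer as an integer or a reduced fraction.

1. [C1‖L1]  r_C1² − 169/9 = 0  ⇒  r_C1 = 13/3 (r>0 drops 1)
2. [ext C1·C2]  r_C1² + 46r_C1 − 1963/9 = 0  ⇒  r_C1 = 13/3 (r>0 drops 1)

13/3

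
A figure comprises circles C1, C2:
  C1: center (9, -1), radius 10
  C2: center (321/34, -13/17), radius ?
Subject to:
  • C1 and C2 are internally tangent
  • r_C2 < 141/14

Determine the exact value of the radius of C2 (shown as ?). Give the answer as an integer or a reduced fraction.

19/2

1. [int C1,C2]  r_C2² − 20r_C2 + 399/4 = 0  ⇒  r_C2 = 19/2 or 21/2
2. given r_C2 < 141/14: keep 19/2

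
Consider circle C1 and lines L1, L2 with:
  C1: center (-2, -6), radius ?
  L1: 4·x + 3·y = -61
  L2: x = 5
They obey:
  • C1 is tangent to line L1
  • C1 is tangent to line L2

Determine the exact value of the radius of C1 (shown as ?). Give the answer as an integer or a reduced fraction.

1. [C1‖L1]  r_C1² − 49 = 0  ⇒  r_C1 = 7 (r>0 drops 1)
2. [C1‖L2]  r_C1² − 49 = 0  ⇒  r_C1 = 7 (r>0 drops 1)

7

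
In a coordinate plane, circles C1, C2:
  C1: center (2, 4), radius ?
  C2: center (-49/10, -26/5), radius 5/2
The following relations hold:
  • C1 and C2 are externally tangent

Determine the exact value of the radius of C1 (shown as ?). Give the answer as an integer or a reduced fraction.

9

1. [ext C1·C2]  r_C1² + 5r_C1 − 126 = 0  ⇒  r_C1 = 9 (r>0 drops 1)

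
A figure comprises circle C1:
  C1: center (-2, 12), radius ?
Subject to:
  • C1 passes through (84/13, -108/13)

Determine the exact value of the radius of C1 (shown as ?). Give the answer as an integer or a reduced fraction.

22

1. [C1∋P]  r_C1² − 484 = 0  ⇒  r_C1 = 22 (r>0 drops 1)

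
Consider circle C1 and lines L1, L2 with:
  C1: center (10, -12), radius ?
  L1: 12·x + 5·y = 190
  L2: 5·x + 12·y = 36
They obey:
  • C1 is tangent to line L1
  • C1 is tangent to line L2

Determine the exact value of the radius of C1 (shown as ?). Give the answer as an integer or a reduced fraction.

10

1. [C1‖L1]  r_C1² − 100 = 0  ⇒  r_C1 = 10 (r>0 drops 1)
2. [C1‖L2]  r_C1² − 100 = 0  ⇒  r_C1 = 10 (r>0 drops 1)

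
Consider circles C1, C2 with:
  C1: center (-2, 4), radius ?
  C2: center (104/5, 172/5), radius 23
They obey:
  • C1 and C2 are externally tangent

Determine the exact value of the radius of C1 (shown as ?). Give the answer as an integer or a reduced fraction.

15

1. [ext C1·C2]  r_C1² + 46r_C1 − 915 = 0  ⇒  r_C1 = 15 (r>0 drops 1)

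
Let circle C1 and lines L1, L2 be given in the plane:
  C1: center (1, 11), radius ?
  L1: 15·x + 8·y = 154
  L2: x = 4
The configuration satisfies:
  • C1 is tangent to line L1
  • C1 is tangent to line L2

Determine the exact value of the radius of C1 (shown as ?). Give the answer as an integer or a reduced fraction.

1. [C1‖L1]  r_C1² − 9 = 0  ⇒  r_C1 = 3 (r>0 drops 1)
2. [C1‖L2]  r_C1² − 9 = 0  ⇒  r_C1 = 3 (r>0 drops 1)

3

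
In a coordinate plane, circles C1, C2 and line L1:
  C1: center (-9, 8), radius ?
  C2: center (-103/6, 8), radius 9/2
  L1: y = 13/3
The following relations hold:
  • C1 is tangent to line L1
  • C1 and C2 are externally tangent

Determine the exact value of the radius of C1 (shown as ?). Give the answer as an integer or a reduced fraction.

1. [C1‖L1]  r_C1² − 121/9 = 0  ⇒  r_C1 = 11/3 (r>0 drops 1)
2. [ext C1·C2]  r_C1² + 9r_C1 − 418/9 = 0  ⇒  r_C1 = 11/3 (r>0 drops 1)

11/3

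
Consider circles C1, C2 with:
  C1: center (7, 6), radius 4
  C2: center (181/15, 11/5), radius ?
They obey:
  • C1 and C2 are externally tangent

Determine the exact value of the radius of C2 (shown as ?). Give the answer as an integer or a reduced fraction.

1. [ext C1·C2]  r_C2² + 8r_C2 − 217/9 = 0  ⇒  r_C2 = 7/3 (r>0 drops 1)

7/3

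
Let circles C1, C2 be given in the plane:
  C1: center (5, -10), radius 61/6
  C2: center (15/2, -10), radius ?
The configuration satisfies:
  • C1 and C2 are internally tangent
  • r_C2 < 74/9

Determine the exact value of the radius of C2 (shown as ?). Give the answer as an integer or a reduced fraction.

23/3

1. [int C1,C2]  r_C2² − (61/3)r_C2 + 874/9 = 0  ⇒  r_C2 = 23/3 or 38/3
2. given r_C2 < 74/9: keep 23/3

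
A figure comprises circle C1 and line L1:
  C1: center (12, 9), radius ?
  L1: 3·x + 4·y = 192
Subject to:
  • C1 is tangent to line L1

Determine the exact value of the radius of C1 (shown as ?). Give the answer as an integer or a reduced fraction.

24

1. [C1‖L1]  r_C1² − 576 = 0  ⇒  r_C1 = 24 (r>0 drops 1)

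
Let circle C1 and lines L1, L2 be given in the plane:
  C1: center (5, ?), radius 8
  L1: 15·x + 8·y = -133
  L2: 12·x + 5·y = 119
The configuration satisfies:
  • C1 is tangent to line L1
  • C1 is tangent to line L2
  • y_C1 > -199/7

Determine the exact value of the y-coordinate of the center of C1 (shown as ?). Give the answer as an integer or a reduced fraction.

-9

1. [C1‖L1]  y_C1² + 52y_C1 + 387 = 0  ⇒  y_C1 = -43 or -9
2. [C1‖L2]  y_C1² − (118/5)y_C1 − 1467/5 = 0  ⇒  y_C1 = -9 or 163/5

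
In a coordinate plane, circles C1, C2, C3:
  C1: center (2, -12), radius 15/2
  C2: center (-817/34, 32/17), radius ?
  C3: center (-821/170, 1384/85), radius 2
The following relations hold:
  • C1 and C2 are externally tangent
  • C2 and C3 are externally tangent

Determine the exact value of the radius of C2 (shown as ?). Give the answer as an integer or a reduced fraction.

1. [ext C1·C2]  r_C2² + 15r_C2 − 814 = 0  ⇒  r_C2 = 22 (r>0 drops 1)
2. [ext C2·C3]  r_C2² + 4r_C2 − 572 = 0  ⇒  r_C2 = 22 (r>0 drops 1)

22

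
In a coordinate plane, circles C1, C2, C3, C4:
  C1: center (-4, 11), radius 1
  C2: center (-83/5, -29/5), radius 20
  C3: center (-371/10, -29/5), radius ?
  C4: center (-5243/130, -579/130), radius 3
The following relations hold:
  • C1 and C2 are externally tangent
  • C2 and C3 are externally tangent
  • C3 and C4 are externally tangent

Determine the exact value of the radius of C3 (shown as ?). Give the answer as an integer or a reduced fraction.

1. [ext C2·C3]  r_C3² + 40r_C3 − 81/4 = 0  ⇒  r_C3 = 1/2 (r>0 drops 1)
2. [ext C3·C4]  r_C3² + 6r_C3 − 13/4 = 0  ⇒  r_C3 = 1/2 (r>0 drops 1)

1/2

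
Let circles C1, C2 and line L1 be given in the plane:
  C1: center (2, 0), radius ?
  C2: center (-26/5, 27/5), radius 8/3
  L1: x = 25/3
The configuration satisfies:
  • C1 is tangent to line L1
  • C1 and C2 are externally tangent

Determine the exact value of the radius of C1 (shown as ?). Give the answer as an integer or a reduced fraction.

19/3

1. [C1‖L1]  r_C1² − 361/9 = 0  ⇒  r_C1 = 19/3 (r>0 drops 1)
2. [ext C1·C2]  r_C1² + (16/3)r_C1 − 665/9 = 0  ⇒  r_C1 = 19/3 (r>0 drops 1)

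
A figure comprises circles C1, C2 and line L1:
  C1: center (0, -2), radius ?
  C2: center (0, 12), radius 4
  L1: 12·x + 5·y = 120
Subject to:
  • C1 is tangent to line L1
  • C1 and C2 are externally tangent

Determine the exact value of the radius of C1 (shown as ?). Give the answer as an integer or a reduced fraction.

1. [C1‖L1]  r_C1² − 100 = 0  ⇒  r_C1 = 10 (r>0 drops 1)
2. [ext C1·C2]  r_C1² + 8r_C1 − 180 = 0  ⇒  r_C1 = 10 (r>0 drops 1)

10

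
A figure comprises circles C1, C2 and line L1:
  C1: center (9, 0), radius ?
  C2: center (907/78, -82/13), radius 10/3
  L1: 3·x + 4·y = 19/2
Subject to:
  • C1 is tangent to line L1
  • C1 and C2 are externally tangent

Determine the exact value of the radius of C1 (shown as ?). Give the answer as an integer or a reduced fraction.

7/2

1. [C1‖L1]  r_C1² − 49/4 = 0  ⇒  r_C1 = 7/2 (r>0 drops 1)
2. [ext C1·C2]  r_C1² + (20/3)r_C1 − 427/12 = 0  ⇒  r_C1 = 7/2 (r>0 drops 1)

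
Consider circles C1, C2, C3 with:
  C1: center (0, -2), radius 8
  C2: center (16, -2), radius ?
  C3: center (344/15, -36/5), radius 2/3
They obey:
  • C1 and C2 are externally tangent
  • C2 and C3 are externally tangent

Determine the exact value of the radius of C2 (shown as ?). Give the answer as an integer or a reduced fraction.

1. [ext C1·C2]  r_C2² + 16r_C2 − 192 = 0  ⇒  r_C2 = 8 (r>0 drops 1)
2. [ext C2·C3]  r_C2² + (4/3)r_C2 − 224/3 = 0  ⇒  r_C2 = 8 (r>0 drops 1)

8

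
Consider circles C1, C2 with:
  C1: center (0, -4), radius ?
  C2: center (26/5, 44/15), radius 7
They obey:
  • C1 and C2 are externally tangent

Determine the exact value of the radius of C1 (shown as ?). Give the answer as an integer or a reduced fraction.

1. [ext C1·C2]  r_C1² + 14r_C1 − 235/9 = 0  ⇒  r_C1 = 5/3 (r>0 drops 1)

5/3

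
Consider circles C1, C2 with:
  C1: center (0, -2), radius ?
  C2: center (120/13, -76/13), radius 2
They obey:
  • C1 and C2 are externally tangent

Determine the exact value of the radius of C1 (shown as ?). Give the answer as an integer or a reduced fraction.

1. [ext C1·C2]  r_C1² + 4r_C1 − 96 = 0  ⇒  r_C1 = 8 (r>0 drops 1)

8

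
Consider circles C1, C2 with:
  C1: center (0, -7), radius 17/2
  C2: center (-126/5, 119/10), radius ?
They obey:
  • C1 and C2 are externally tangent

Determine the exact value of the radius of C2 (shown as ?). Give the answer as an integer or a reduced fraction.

1. [ext C1·C2]  r_C2² + 17r_C2 − 920 = 0  ⇒  r_C2 = 23 (r>0 drops 1)

23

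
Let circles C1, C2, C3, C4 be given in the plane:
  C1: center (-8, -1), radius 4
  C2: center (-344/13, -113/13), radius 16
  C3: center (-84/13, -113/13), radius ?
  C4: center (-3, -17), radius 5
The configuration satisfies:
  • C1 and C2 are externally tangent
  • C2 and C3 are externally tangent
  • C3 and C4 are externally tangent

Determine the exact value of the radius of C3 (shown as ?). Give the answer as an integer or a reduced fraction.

1. [ext C2·C3]  r_C3² + 32r_C3 − 144 = 0  ⇒  r_C3 = 4 (r>0 drops 1)
2. [ext C3·C4]  r_C3² + 10r_C3 − 56 = 0  ⇒  r_C3 = 4 (r>0 drops 1)

4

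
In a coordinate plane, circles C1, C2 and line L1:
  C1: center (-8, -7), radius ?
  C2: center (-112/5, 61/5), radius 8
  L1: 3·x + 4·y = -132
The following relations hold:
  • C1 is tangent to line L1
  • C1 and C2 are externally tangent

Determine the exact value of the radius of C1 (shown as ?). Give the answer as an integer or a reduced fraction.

1. [C1‖L1]  r_C1² − 256 = 0  ⇒  r_C1 = 16 (r>0 drops 1)
2. [ext C1·C2]  r_C1² + 16r_C1 − 512 = 0  ⇒  r_C1 = 16 (r>0 drops 1)

16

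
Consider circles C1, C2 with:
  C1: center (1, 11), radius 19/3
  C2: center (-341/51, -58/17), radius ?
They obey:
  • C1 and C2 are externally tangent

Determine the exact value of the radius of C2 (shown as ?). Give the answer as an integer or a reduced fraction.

10

1. [ext C1·C2]  r_C2² + (38/3)r_C2 − 680/3 = 0  ⇒  r_C2 = 10 (r>0 drops 1)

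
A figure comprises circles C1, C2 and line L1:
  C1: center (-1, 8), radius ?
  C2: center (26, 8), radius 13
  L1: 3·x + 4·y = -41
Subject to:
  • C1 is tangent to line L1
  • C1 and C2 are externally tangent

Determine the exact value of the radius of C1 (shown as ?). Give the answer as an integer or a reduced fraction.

14

1. [C1‖L1]  r_C1² − 196 = 0  ⇒  r_C1 = 14 (r>0 drops 1)
2. [ext C1·C2]  r_C1² + 26r_C1 − 560 = 0  ⇒  r_C1 = 14 (r>0 drops 1)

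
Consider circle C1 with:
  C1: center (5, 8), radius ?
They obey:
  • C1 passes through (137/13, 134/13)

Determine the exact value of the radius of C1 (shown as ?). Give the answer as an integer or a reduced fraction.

1. [C1∋P]  r_C1² − 36 = 0  ⇒  r_C1 = 6 (r>0 drops 1)

6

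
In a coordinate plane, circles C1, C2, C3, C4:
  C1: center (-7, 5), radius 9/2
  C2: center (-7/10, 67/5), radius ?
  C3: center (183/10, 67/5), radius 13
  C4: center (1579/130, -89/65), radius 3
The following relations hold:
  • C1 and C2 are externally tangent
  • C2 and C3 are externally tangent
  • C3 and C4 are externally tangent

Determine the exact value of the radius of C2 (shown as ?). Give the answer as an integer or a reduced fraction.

6

1. [ext C1·C2]  r_C2² + 9r_C2 − 90 = 0  ⇒  r_C2 = 6 (r>0 drops 1)
2. [ext C2·C3]  r_C2² + 26r_C2 − 192 = 0  ⇒  r_C2 = 6 (r>0 drops 1)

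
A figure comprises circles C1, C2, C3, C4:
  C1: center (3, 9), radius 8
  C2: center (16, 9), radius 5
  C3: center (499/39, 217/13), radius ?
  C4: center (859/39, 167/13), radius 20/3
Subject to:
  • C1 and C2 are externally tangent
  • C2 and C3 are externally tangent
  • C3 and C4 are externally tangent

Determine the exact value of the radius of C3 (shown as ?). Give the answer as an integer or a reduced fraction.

1. [ext C2·C3]  r_C3² + 10r_C3 − 400/9 = 0  ⇒  r_C3 = 10/3 (r>0 drops 1)
2. [ext C3·C4]  r_C3² + (40/3)r_C3 − 500/9 = 0  ⇒  r_C3 = 10/3 (r>0 drops 1)

10/3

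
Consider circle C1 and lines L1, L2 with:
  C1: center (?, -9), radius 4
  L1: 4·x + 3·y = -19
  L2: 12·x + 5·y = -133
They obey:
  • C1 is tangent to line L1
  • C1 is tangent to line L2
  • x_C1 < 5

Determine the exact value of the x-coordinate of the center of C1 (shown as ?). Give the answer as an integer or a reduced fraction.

1. [C1‖L1]  x_C1² − 4x_C1 − 21 = 0  ⇒  x_C1 = -3 or 7
2. [C1‖L2]  x_C1² + (44/3)x_C1 + 35 = 0  ⇒  x_C1 = -35/3 or -3

-3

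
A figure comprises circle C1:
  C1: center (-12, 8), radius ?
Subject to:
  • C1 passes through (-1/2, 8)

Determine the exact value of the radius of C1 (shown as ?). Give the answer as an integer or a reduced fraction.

1. [C1∋P]  r_C1² − 529/4 = 0  ⇒  r_C1 = 23/2 (r>0 drops 1)

23/2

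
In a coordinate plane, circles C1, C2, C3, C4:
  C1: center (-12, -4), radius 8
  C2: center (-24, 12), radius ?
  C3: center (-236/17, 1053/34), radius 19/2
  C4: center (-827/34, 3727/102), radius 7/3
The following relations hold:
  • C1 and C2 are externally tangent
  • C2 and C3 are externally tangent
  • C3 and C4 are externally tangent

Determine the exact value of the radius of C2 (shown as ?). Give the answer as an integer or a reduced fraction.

1. [ext C1·C2]  r_C2² + 16r_C2 − 336 = 0  ⇒  r_C2 = 12 (r>0 drops 1)
2. [ext C2·C3]  r_C2² + 19r_C2 − 372 = 0  ⇒  r_C2 = 12 (r>0 drops 1)

12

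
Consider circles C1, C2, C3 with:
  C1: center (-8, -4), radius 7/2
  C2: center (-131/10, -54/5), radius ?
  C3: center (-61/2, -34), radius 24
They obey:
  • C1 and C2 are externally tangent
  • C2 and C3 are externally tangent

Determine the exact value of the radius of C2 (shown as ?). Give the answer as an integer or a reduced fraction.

1. [ext C1·C2]  r_C2² + 7r_C2 − 60 = 0  ⇒  r_C2 = 5 (r>0 drops 1)
2. [ext C2·C3]  r_C2² + 48r_C2 − 265 = 0  ⇒  r_C2 = 5 (r>0 drops 1)

5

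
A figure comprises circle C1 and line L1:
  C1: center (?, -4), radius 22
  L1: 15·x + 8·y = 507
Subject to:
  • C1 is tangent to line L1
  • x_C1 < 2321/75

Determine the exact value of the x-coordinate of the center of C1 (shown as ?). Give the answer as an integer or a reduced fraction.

11

1. [C1‖L1]  x_C1² − (1078/15)x_C1 + 10043/15 = 0  ⇒  x_C1 = 11 or 913/15
2. given x_C1 < 2321/75: keep 11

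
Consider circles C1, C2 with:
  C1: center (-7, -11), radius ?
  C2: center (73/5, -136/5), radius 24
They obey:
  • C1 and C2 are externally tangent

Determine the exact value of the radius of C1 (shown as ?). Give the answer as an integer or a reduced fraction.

1. [ext C1·C2]  r_C1² + 48r_C1 − 153 = 0  ⇒  r_C1 = 3 (r>0 drops 1)

3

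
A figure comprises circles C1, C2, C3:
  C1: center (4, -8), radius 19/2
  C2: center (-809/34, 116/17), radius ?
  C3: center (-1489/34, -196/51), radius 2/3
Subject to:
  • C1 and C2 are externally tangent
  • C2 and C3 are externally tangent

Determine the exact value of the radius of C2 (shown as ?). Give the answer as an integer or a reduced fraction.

1. [ext C1·C2]  r_C2² + 19r_C2 − 902 = 0  ⇒  r_C2 = 22 (r>0 drops 1)
2. [ext C2·C3]  r_C2² + (4/3)r_C2 − 1540/3 = 0  ⇒  r_C2 = 22 (r>0 drops 1)

22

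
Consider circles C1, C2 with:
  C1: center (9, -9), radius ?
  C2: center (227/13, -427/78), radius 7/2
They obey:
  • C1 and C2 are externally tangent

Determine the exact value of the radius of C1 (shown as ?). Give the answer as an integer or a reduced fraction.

17/3

1. [ext C1·C2]  r_C1² + 7r_C1 − 646/9 = 0  ⇒  r_C1 = 17/3 (r>0 drops 1)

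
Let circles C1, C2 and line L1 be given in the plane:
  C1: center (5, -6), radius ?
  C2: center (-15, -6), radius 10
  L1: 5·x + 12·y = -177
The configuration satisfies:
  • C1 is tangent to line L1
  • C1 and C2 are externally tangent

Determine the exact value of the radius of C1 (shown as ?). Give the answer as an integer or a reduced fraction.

1. [C1‖L1]  r_C1² − 100 = 0  ⇒  r_C1 = 10 (r>0 drops 1)
2. [ext C1·C2]  r_C1² + 20r_C1 − 300 = 0  ⇒  r_C1 = 10 (r>0 drops 1)

10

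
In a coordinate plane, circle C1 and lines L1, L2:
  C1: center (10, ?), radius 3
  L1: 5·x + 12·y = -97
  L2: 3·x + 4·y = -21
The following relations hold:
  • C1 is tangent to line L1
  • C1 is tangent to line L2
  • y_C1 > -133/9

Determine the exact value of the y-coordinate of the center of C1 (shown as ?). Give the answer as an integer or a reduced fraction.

-9

1. [C1‖L1]  y_C1² + (49/2)y_C1 + 279/2 = 0  ⇒  y_C1 = -31/2 or -9
2. [C1‖L2]  y_C1² + (51/2)y_C1 + 297/2 = 0  ⇒  y_C1 = -33/2 or -9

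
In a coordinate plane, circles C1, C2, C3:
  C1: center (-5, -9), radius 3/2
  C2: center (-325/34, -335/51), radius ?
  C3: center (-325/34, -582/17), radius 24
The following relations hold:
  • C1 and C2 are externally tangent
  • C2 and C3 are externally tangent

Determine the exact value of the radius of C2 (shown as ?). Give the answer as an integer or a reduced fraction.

11/3

1. [ext C1·C2]  r_C2² + 3r_C2 − 220/9 = 0  ⇒  r_C2 = 11/3 (r>0 drops 1)
2. [ext C2·C3]  r_C2² + 48r_C2 − 1705/9 = 0  ⇒  r_C2 = 11/3 (r>0 drops 1)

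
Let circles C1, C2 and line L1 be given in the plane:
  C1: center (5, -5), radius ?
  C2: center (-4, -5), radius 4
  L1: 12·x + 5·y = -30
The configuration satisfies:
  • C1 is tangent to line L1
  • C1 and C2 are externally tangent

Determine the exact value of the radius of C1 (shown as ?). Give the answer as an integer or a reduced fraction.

5

1. [C1‖L1]  r_C1² − 25 = 0  ⇒  r_C1 = 5 (r>0 drops 1)
2. [ext C1·C2]  r_C1² + 8r_C1 − 65 = 0  ⇒  r_C1 = 5 (r>0 drops 1)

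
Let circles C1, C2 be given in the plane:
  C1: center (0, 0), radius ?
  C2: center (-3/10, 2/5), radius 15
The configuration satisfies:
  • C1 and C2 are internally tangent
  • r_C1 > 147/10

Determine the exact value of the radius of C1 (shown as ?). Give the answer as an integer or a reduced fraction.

31/2

1. [int C1,C2]  r_C1² − 30r_C1 + 899/4 = 0  ⇒  r_C1 = 29/2 or 31/2
2. given r_C1 > 147/10: keep 31/2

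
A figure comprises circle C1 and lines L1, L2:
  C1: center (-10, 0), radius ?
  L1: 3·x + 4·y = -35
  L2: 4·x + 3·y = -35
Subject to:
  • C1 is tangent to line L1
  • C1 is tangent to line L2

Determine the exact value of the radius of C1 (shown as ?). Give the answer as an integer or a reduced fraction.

1. [C1‖L1]  r_C1² − 1 = 0  ⇒  r_C1 = 1 (r>0 drops 1)
2. [C1‖L2]  r_C1² − 1 = 0  ⇒  r_C1 = 1 (r>0 drops 1)

1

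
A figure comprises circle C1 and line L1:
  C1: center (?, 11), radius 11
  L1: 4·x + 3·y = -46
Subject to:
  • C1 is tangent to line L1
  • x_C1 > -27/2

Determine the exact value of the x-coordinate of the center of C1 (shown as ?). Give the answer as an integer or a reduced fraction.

1. [C1‖L1]  x_C1² + (79/2)x_C1 + 201 = 0  ⇒  x_C1 = -67/2 or -6
2. given x_C1 > -27/2: keep -6

-6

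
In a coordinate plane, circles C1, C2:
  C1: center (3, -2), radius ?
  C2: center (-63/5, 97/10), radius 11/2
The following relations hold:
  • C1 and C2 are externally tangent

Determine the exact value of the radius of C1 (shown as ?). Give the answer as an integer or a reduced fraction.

14

1. [ext C1·C2]  r_C1² + 11r_C1 − 350 = 0  ⇒  r_C1 = 14 (r>0 drops 1)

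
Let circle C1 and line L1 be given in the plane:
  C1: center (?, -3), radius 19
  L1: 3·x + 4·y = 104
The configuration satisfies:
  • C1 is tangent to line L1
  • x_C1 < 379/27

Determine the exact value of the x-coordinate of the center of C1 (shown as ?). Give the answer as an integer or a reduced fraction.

1. [C1‖L1]  x_C1² − (232/3)x_C1 + 1477/3 = 0  ⇒  x_C1 = 7 or 211/3
2. given x_C1 < 379/27: keep 7

7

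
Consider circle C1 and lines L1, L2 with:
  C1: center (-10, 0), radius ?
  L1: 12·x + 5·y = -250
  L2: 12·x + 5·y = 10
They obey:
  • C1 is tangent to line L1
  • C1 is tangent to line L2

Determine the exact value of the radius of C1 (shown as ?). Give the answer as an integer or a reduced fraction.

10

1. [C1‖L1]  r_C1² − 100 = 0  ⇒  r_C1 = 10 (r>0 drops 1)
2. [C1‖L2]  r_C1² − 100 = 0  ⇒  r_C1 = 10 (r>0 drops 1)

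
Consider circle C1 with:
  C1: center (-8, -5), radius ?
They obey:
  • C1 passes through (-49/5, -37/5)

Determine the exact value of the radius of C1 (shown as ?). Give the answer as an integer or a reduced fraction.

1. [C1∋P]  r_C1² − 9 = 0  ⇒  r_C1 = 3 (r>0 drops 1)

3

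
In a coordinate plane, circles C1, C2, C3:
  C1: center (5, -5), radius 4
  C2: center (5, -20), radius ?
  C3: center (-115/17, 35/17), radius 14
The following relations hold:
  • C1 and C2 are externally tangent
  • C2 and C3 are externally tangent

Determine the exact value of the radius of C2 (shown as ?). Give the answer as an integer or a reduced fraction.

11

1. [ext C1·C2]  r_C2² + 8r_C2 − 209 = 0  ⇒  r_C2 = 11 (r>0 drops 1)
2. [ext C2·C3]  r_C2² + 28r_C2 − 429 = 0  ⇒  r_C2 = 11 (r>0 drops 1)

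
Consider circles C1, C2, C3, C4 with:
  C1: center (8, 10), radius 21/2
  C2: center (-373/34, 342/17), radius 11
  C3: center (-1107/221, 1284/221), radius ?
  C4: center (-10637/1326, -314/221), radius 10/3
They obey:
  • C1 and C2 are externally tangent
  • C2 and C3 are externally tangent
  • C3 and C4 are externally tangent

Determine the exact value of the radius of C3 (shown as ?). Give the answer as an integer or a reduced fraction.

9/2

1. [ext C2·C3]  r_C3² + 22r_C3 − 477/4 = 0  ⇒  r_C3 = 9/2 (r>0 drops 1)
2. [ext C3·C4]  r_C3² + (20/3)r_C3 − 201/4 = 0  ⇒  r_C3 = 9/2 (r>0 drops 1)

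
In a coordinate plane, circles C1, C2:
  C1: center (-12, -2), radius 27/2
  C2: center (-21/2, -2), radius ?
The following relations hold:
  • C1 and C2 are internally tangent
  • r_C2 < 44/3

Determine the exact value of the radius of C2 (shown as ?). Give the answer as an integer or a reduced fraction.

1. [int C1,C2]  r_C2² − 27r_C2 + 180 = 0  ⇒  r_C2 = 12 or 15
2. given r_C2 < 44/3: keep 12

12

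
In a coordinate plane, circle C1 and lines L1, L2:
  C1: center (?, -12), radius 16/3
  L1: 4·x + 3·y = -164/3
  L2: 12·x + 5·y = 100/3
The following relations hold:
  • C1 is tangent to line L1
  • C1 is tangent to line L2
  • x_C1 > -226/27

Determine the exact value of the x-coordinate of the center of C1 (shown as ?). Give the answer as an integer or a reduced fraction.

1. [C1‖L1]  x_C1² + (28/3)x_C1 − 68/3 = 0  ⇒  x_C1 = -34/3 or 2
2. [C1‖L2]  x_C1² − (140/9)x_C1 + 244/9 = 0  ⇒  x_C1 = 2 or 122/9

2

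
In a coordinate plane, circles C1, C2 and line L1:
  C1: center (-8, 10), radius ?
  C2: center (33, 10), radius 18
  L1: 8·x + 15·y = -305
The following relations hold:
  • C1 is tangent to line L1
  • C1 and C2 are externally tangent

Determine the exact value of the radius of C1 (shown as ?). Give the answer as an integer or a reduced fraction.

23

1. [C1‖L1]  r_C1² − 529 = 0  ⇒  r_C1 = 23 (r>0 drops 1)
2. [ext C1·C2]  r_C1² + 36r_C1 − 1357 = 0  ⇒  r_C1 = 23 (r>0 drops 1)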